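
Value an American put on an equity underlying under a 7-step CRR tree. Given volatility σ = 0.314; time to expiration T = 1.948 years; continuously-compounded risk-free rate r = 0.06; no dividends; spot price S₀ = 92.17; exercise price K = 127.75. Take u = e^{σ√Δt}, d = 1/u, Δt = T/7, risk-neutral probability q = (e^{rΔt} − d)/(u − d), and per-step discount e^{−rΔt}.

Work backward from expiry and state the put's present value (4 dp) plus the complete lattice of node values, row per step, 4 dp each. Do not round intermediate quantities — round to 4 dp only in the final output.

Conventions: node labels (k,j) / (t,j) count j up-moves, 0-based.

price = 36.3565
tree:
36.3565
49.6499 24.7492
61.5721 35.7500 14.9675
71.6743 49.6499 23.5383 7.2037
80.2343 61.5721 35.5800 12.7135 2.1328
87.4877 71.6743 49.6499 21.7573 4.4194 0.0000
93.6338 80.2343 61.5721 35.5800 9.1575 0.0000 0.0000
98.8417 87.4877 71.6743 49.6499 18.9753 0.0000 0.0000 0.0000

Δt=0.27829  u=1.18015  d=0.84735  q=0.50928  discount=0.98344
step 7 (expiry): payoffs max(K−S,0) = 98.8417 87.4877 71.6743 49.6499 18.9753 0.0000 0.0000 0.0000
k=6: (k=6,j=0): S=34.1162, K−S=93.6338, hold=91.5185 ⇒ V=93.6338 exercise | (k=6,j=1): S=47.5157, K−S=80.2343, hold=78.1190 ⇒ V=80.2343 exercise | (k=6,j=2): S=66.1779, K−S=61.5721, hold=59.4567 ⇒ V=61.5721 exercise | (k=6,j=3): S=92.1700, K−S=35.5800, hold=33.4646 ⇒ V=35.5800 exercise | (k=6,j=4): S=128.3707, K−S=0.0000, hold=9.1575 ⇒ V=9.1575 continue | (k=6,j=5): S=178.7896, K−S=0.0000, hold=0.0000 ⇒ V=0.0000 continue | (k=6,j=6): S=249.0111, K−S=0.0000, hold=0.0000 ⇒ V=0.0000 continue
k=5: (k=5,j=0): S=40.2623, K−S=87.4877, hold=85.3723 ⇒ V=87.4877 exercise | (k=5,j=1): S=56.0757, K−S=71.6743, hold=69.5589 ⇒ V=71.6743 exercise | (k=5,j=2): S=78.1001, K−S=49.6499, hold=47.5346 ⇒ V=49.6499 exercise | (k=5,j=3): S=108.7747, K−S=18.9753, hold=21.7573 ⇒ V=21.7573 continue | (k=5,j=4): S=151.4970, K−S=0.0000, hold=4.4194 ⇒ V=4.4194 continue | (k=5,j=5): S=210.9990, K−S=0.0000, hold=0.0000 ⇒ V=0.0000 continue
k=4: (k=4,j=0): S=47.5157, K−S=80.2343, hold=78.1190 ⇒ V=80.2343 exercise | (k=4,j=1): S=66.1779, K−S=61.5721, hold=59.4567 ⇒ V=61.5721 exercise | (k=4,j=2): S=92.1700, K−S=35.5800, hold=34.8580 ⇒ V=35.5800 exercise | (k=4,j=3): S=128.3707, K−S=0.0000, hold=12.7135 ⇒ V=12.7135 continue | (k=4,j=4): S=178.7896, K−S=0.0000, hold=2.1328 ⇒ V=2.1328 continue
k=3: (k=3,j=0): S=56.0757, K−S=71.6743, hold=69.5589 ⇒ V=71.6743 exercise | (k=3,j=1): S=78.1001, K−S=49.6499, hold=47.5346 ⇒ V=49.6499 exercise | (k=3,j=2): S=108.7747, K−S=18.9753, hold=23.5383 ⇒ V=23.5383 continue | (k=3,j=3): S=151.4970, K−S=0.0000, hold=7.2037 ⇒ V=7.2037 continue
k=2: (k=2,j=0): S=66.1779, K−S=61.5721, hold=59.4567 ⇒ V=61.5721 exercise | (k=2,j=1): S=92.1700, K−S=35.5800, hold=35.7500 ⇒ V=35.7500 continue | (k=2,j=2): S=128.3707, K−S=0.0000, hold=14.9675 ⇒ V=14.9675 continue
k=1: (k=1,j=0): S=78.1001, K−S=49.6499, hold=47.6197 ⇒ V=49.6499 exercise | (k=1,j=1): S=108.7747, K−S=18.9753, hold=24.7492 ⇒ V=24.7492 continue
k=0: (k=0,j=0): S=92.1700, K−S=35.5800, hold=36.3565 ⇒ V=36.3565 continue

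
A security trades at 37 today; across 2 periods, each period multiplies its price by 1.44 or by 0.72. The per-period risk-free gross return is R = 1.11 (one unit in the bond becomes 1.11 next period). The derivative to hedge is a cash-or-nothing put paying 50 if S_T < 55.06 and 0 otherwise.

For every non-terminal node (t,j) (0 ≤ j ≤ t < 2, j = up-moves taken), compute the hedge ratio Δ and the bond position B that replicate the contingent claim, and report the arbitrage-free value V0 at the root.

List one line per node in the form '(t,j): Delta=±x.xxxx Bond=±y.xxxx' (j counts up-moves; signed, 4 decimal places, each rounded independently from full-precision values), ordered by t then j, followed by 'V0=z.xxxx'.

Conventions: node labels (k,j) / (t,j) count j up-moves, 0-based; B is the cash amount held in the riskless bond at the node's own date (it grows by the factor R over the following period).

(0,0): Delta=-0.9159 Bond=62.5626
(1,0): Delta=0.0000 Bond=45.0450
(1,1): Delta=-1.3034 Bond=90.0901
V0=28.6745

Arbitrage-free pricing uses the up-move probability p* = (R−d)/(u−d) = 0.5417, discounting each step at R = 1.11.
Payoffs at expiry: V(2,0)=50.0000, V(2,1)=50.0000, V(2,2)=0.0000
  t=1,j=0: stock 26.6400 → up 38.3616 (V=50.0000), down 19.1808 (V=50.0000). Price 45.0450; hedge Δ=0.0000, bond B=45.0450.
  t=1,j=1: stock 53.2800 → up 76.7232 (V=0.0000), down 38.3616 (V=50.0000). Price 20.6456; hedge Δ=-1.3034, bond B=90.0901.
  t=0,j=0: stock 37.0000 → up 53.2800 (V=20.6456), down 26.6400 (V=45.0450). Price 28.6745; hedge Δ=-0.9159, bond B=62.5626.
Check: Δ(0,0)·S0 + B(0,0) = 28.6745 = V0.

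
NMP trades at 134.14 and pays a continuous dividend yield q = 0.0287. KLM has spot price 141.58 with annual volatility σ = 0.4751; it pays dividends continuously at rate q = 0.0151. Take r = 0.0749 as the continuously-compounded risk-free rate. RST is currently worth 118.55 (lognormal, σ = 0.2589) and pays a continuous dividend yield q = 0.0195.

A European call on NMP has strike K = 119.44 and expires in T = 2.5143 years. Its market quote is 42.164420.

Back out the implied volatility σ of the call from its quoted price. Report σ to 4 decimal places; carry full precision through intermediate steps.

sigma = 0.3939

At σ = 0.3939 the Black–Scholes value reproduces the quote:
σ√T = 0.3939·√2.5143 = 0.624589
d₁ = (ln(S/K) + (r−q+σ²/2)T) / (σ√T) = (ln(134.14/119.44) + (0.0749−0.0287+0.3939²/2)·2.5143) / 0.624589 = (0.116070 + 0.311217) / 0.624589 = 0.684108
d₂ = d₁ − σ√T = 0.684108 − 0.624589 = 0.059519
e^{−rT} = 0.828349
e^{−qT} = 0.930382
N(d₁) = 0.753046,  N(d₂) = 0.523730
V = S·e^{−qT}·N(d₁) − K·e^{−rT}·N(d₂) = 93.981248 − 51.816828 = 42.164420 (equal to the quote); since ∂V/∂σ > 0 for all σ, the implied volatility is unique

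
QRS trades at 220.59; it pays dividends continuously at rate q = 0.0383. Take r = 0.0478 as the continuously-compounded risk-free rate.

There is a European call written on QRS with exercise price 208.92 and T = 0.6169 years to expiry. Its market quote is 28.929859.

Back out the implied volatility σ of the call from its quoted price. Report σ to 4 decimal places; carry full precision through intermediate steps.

At σ = 0.3378 the Black–Scholes value reproduces the quote:
σ√T = 0.3378·√0.6169 = 0.265318
d₁ = (ln(S/K) + (r−q+σ²/2)T) / (σ√T) = (ln(220.59/208.92) + (0.0478−0.0383+0.3378²/2)·0.6169) / 0.265318 = (0.054354 + 0.041057) / 0.265318 = 0.359613
d₂ = d₁ − σ√T = 0.359613 − 0.265318 = 0.094295
e^{−rT} = 0.970943
e^{−qT} = 0.976650
N(d₁) = 0.640432,  N(d₂) = 0.537562
V = S·e^{−qT}·N(d₁) − K·e^{−rT}·N(d₂) = 137.974042 − 109.044182 = 28.929859 (equal to the quote); since ∂V/∂σ > 0 for all σ, the implied volatility is unique

sigma = 0.3378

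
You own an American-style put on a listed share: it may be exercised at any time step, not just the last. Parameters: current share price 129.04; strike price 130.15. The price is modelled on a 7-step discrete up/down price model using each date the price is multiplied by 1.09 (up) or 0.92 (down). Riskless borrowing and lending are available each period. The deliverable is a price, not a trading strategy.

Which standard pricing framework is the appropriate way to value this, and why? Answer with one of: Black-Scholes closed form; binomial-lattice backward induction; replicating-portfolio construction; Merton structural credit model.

framework: binomial-lattice backward induction

Key observation: with exercise allowed before expiry on a discrete up/down model (7 steps from spot 129.04), the strike-130.15 put's value must be rolled back through the tree testing early exercise at each node.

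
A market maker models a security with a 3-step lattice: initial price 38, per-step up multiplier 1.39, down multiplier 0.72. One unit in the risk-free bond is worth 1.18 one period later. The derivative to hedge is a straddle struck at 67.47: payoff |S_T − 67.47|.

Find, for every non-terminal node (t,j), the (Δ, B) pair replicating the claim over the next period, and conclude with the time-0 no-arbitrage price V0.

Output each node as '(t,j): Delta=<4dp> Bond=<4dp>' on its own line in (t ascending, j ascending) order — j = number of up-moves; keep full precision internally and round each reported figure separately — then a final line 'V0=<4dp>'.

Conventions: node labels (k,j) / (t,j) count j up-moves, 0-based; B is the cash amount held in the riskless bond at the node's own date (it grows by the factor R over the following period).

(0,0): Delta=-0.0803 Bond=19.7399
(1,0): Delta=-1.0000 Bond=48.4559
(1,1): Delta=0.1372 Bond=11.8057
(2,0): Delta=-1.0000 Bond=57.1780
(2,1): Delta=-1.0000 Bond=57.1780
(2,2): Delta=0.4061 Bond=-5.8125
V0=16.6883

The replicating-portfolio and risk-neutral prices coincide; use p* = (1.18−0.72)/(1.39−0.72) = 0.6866 for the latter.
Expiry values: V(3,0)=53.2866, V(3,1)=40.0881, V(3,2)=14.6077, V(3,3)=34.5835
(2,0): S=19.6992. Δ = (V_up−V_dn)/(S_up−S_dn) = (40.0881−53.2866)/(27.3819−14.1834) = -1.0000. V = [p*·40.0881 + (1−p*)·53.2866]/1.18 = 37.4788. B = V − Δ·S = 57.1780.
(2,1): S=38.0304. Δ = (V_up−V_dn)/(S_up−S_dn) = (14.6077−40.0881)/(52.8623−27.3819) = -1.0000. V = [p*·14.6077 + (1−p*)·40.0881]/1.18 = 19.1476. B = V − Δ·S = 57.1780.
(2,2): S=73.4198. Δ = (V_up−V_dn)/(S_up−S_dn) = (34.5835−14.6077)/(102.0535−52.8623) = 0.4061. V = [p*·34.5835 + (1−p*)·14.6077]/1.18 = 24.0021. B = V − Δ·S = -5.8125.
(1,0): S=27.3600. Δ = (V_up−V_dn)/(S_up−S_dn) = (19.1476−37.4788)/(38.0304−19.6992) = -1.0000. V = [p*·19.1476 + (1−p*)·37.4788]/1.18 = 21.0959. B = V − Δ·S = 48.4559.
(1,1): S=52.8200. Δ = (V_up−V_dn)/(S_up−S_dn) = (24.0021−19.1476)/(73.4198−38.0304) = 0.1372. V = [p*·24.0021 + (1−p*)·19.1476]/1.18 = 19.0513. B = V − Δ·S = 11.8057.
(0,0): S=38.0000. Δ = (V_up−V_dn)/(S_up−S_dn) = (19.0513−21.0959)/(52.8200−27.3600) = -0.0803. V = [p*·19.0513 + (1−p*)·21.0959]/1.18 = 16.6883. B = V − Δ·S = 19.7399.
Check: Δ(0,0)·S0 + B(0,0) = 16.6883 = V0.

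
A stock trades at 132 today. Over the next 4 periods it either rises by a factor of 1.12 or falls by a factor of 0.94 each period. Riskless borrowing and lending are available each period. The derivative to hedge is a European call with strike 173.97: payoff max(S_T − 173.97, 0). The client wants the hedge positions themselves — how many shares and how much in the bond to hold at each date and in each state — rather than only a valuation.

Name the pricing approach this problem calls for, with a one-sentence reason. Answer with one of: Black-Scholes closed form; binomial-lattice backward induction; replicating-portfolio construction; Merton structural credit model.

framework: replicating-portfolio construction

Key observation: the mandate to exhibit the hedge at every date and state singles out the replicating-portfolio construction on the 4-period tree with factors 1.12 and 0.94 from 132.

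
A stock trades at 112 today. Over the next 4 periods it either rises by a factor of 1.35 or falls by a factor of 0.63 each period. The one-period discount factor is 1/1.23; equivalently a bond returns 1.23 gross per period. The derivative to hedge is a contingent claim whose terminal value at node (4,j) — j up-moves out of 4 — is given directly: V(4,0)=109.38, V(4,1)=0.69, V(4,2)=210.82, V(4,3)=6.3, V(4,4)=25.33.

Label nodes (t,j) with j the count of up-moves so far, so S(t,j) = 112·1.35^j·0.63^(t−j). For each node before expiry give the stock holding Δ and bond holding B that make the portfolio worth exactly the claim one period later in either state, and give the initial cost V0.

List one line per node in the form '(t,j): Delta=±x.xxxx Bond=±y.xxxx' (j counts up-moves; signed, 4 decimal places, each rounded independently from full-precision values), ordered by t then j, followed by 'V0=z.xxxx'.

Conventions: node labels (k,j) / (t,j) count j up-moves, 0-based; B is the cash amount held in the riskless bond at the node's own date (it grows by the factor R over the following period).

(0,0): Delta=-0.3060 Bond=51.3680
(1,0): Delta=-1.1277 Bond=121.1670
(1,1): Delta=-0.2293 Bond=51.5858
(2,0): Delta=3.9879 Bond=-78.3688
(2,1): Delta=-1.6052 Bond=194.5162
(2,2): Delta=-0.1008 Bond=37.2374
(3,0): Delta=-5.3904 Bond=166.2470
(3,1): Delta=4.8632 Bond=-148.9217
(3,2): Delta=-2.2089 Bond=316.8902
(3,3): Delta=0.0959 Bond=-8.4157
V0=17.1008

Arbitrage-free pricing uses the up-move probability p* = (R−d)/(u−d) = 0.8333, discounting each step at R = 1.23.
Expiry values: V(4,0)=109.3800, V(4,1)=0.6900, V(4,2)=210.8200, V(4,3)=6.3000, V(4,4)=25.3300
(3,0): S=28.0053. Δ = (V_up−V_dn)/(S_up−S_dn) = (0.6900−109.3800)/(37.8071−17.6433) = -5.3904. V = [p*·0.6900 + (1−p*)·109.3800]/1.23 = 15.2886. B = V − Δ·S = 166.2470.
(3,1): S=60.0113. Δ = (V_up−V_dn)/(S_up−S_dn) = (210.8200−0.6900)/(81.0152−37.8071) = 4.8632. V = [p*·210.8200 + (1−p*)·0.6900]/1.23 = 142.9255. B = V − Δ·S = -148.9217.
(3,2): S=128.5956. Δ = (V_up−V_dn)/(S_up−S_dn) = (6.3000−210.8200)/(173.6041−81.0152) = -2.2089. V = [p*·6.3000 + (1−p*)·210.8200]/1.23 = 32.8347. B = V − Δ·S = 316.8902.
(3,3): S=275.5620. Δ = (V_up−V_dn)/(S_up−S_dn) = (25.3300−6.3000)/(372.0087−173.6041) = 0.0959. V = [p*·25.3300 + (1−p*)·6.3000]/1.23 = 18.0149. B = V − Δ·S = -8.4157.
(2,0): S=44.4528. Δ = (V_up−V_dn)/(S_up−S_dn) = (142.9255−15.2886)/(60.0113−28.0053) = 3.9879. V = [p*·142.9255 + (1−p*)·15.2886]/1.23 = 98.9046. B = V − Δ·S = -78.3688.
(2,1): S=95.2560. Δ = (V_up−V_dn)/(S_up−S_dn) = (32.8347−142.9255)/(128.5956−60.0113) = -1.6052. V = [p*·32.8347 + (1−p*)·142.9255]/1.23 = 41.6123. B = V − Δ·S = 194.5162.
(2,2): S=204.1200. Δ = (V_up−V_dn)/(S_up−S_dn) = (18.0149−32.8347)/(275.5620−128.5956) = -0.1008. V = [p*·18.0149 + (1−p*)·32.8347]/1.23 = 16.6544. B = V − Δ·S = 37.2374.
(1,0): S=70.5600. Δ = (V_up−V_dn)/(S_up−S_dn) = (41.6123−98.9046)/(95.2560−44.4528) = -1.1277. V = [p*·41.6123 + (1−p*)·98.9046]/1.23 = 41.5943. B = V − Δ·S = 121.1670.
(1,1): S=151.2000. Δ = (V_up−V_dn)/(S_up−S_dn) = (16.6544−41.6123)/(204.1200−95.2560) = -0.2293. V = [p*·16.6544 + (1−p*)·41.6123]/1.23 = 16.9220. B = V − Δ·S = 51.5858.
(0,0): S=112.0000. Δ = (V_up−V_dn)/(S_up−S_dn) = (16.9220−41.5943)/(151.2000−70.5600) = -0.3060. V = [p*·16.9220 + (1−p*)·41.5943]/1.23 = 17.1008. B = V − Δ·S = 51.3680.
Sanity check at the root: Δ(0,0)·S0 + B(0,0) reproduces V0 = 17.1008.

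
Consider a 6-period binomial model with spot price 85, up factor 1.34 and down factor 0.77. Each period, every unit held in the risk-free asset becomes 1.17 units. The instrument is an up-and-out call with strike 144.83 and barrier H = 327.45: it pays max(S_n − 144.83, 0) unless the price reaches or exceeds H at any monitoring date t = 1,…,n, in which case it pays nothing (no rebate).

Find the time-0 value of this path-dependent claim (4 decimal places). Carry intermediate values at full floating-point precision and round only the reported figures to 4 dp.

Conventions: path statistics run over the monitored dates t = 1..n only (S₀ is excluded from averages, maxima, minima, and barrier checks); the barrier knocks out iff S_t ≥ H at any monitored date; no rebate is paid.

price = 15.8746

Set p* = 0.7018 (from d < R < u); the path-dependent value is the discounted p*-expectation over all price paths.
Enumerate all 2^6 = 64 price paths (U = up ×1.34, D = down ×0.77); each path with k up-moves has probability p*^k·(1−p*)^(6−k).
DDDDDD: M=65.4500, payoff=0.0000, prob=0.000704
UDDDDD: M=113.9000, payoff=0.0000, prob=0.001656
DUDDDD: M=87.7030, payoff=0.0000, prob=0.001656
UUDDDD: M=152.6260, payoff=0.0000, prob=0.003896
DDUDDD: M=67.5313, payoff=0.0000, prob=0.001656
UDUDDD: M=117.5220, payoff=0.0000, prob=0.003896
DUUDDD: M=117.5220, payoff=0.0000, prob=0.003896
UUUDDD: M=204.5188, payoff=0.0000, prob=0.009168
DDDUDD: M=65.4500, payoff=0.0000, prob=0.001656
UDDUDD: M=113.9000, payoff=0.0000, prob=0.003896
DUDUDD: M=90.4920, payoff=0.0000, prob=0.003896
UUDUDD: M=157.4795, payoff=0.0000, prob=0.009168
DDUUDD: M=90.4920, payoff=0.0000, prob=0.003896
UDUUDD: M=157.4795, payoff=0.0000, prob=0.009168
DUUUDD: M=157.4795, payoff=0.0000, prob=0.009168
UUUUDD: M=274.0552, payoff=17.6574, prob=0.021572
DDDDUD: M=65.4500, payoff=0.0000, prob=0.001656
UDDDUD: M=113.9000, payoff=0.0000, prob=0.003896
DUDDUD: M=87.7030, payoff=0.0000, prob=0.003896
UUDDUD: M=152.6260, payoff=0.0000, prob=0.009168
DDUDUD: M=69.6788, payoff=0.0000, prob=0.003896
UDUDUD: M=121.2592, payoff=0.0000, prob=0.009168
DUUDUD: M=121.2592, payoff=0.0000, prob=0.009168
UUUDUD: M=211.0225, payoff=17.6574, prob=0.021572
DDDUUD: M=69.6788, payoff=0.0000, prob=0.003896
UDDUUD: M=121.2592, payoff=0.0000, prob=0.009168
DUDUUD: M=121.2592, payoff=0.0000, prob=0.009168
UUDUUD: M=211.0225, payoff=17.6574, prob=0.021572
DDUUUD: M=121.2592, payoff=0.0000, prob=0.009168
UDUUUD: M=211.0225, payoff=17.6574, prob=0.021572
DUUUUD: M=211.0225, payoff=17.6574, prob=0.021572
UUUUUD: M=367.2340, payoff=0.0000, prob=0.050757
DDDDDU: M=65.4500, payoff=0.0000, prob=0.001656
UDDDDU: M=113.9000, payoff=0.0000, prob=0.003896
DUDDDU: M=87.7030, payoff=0.0000, prob=0.003896
UUDDDU: M=152.6260, payoff=0.0000, prob=0.009168
DDUDDU: M=67.5313, payoff=0.0000, prob=0.003896
UDUDDU: M=117.5220, payoff=0.0000, prob=0.009168
DUUDDU: M=117.5220, payoff=0.0000, prob=0.009168
UUUDDU: M=204.5188, payoff=17.6574, prob=0.021572
DDDUDU: M=65.4500, payoff=0.0000, prob=0.003896
UDDUDU: M=113.9000, payoff=0.0000, prob=0.009168
DUDUDU: M=93.3696, payoff=0.0000, prob=0.009168
UUDUDU: M=162.4874, payoff=17.6574, prob=0.021572
DDUUDU: M=93.3696, payoff=0.0000, prob=0.009168
UDUUDU: M=162.4874, payoff=17.6574, prob=0.021572
DUUUDU: M=162.4874, payoff=17.6574, prob=0.021572
UUUUDU: M=282.7702, payoff=137.9402, prob=0.050757
DDDDUU: M=65.4500, payoff=0.0000, prob=0.003896
UDDDUU: M=113.9000, payoff=0.0000, prob=0.009168
DUDDUU: M=93.3696, payoff=0.0000, prob=0.009168
UUDDUU: M=162.4874, payoff=17.6574, prob=0.021572
DDUDUU: M=93.3696, payoff=0.0000, prob=0.009168
UDUDUU: M=162.4874, payoff=17.6574, prob=0.021572
DUUDUU: M=162.4874, payoff=17.6574, prob=0.021572
UUUDUU: M=282.7702, payoff=137.9402, prob=0.050757
DDDUUU: M=93.3696, payoff=0.0000, prob=0.009168
UDDUUU: M=162.4874, payoff=17.6574, prob=0.021572
DUDUUU: M=162.4874, payoff=17.6574, prob=0.021572
UUDUUU: M=282.7702, payoff=137.9402, prob=0.050757
DDUUUU: M=162.4874, payoff=17.6574, prob=0.021572
UDUUUU: M=282.7702, payoff=137.9402, prob=0.050757
DUUUUU: M=282.7702, payoff=137.9402, prob=0.050757
UUUUUU: M=492.0936, payoff=0.0000, prob=0.119429
Price = Σ prob·payoff / R^6 = 40.721005 / 2.565164 = 15.8746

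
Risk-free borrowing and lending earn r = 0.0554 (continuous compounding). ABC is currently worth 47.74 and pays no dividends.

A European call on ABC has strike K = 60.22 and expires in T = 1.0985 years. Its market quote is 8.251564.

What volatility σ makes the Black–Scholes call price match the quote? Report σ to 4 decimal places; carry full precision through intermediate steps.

At σ = 0.5685 the Black–Scholes value reproduces the quote:
σ√T = 0.5685·√1.0985 = 0.595841
d₁ = (ln(S/K) + (r+σ²/2)T) / (σ√T) = (ln(47.74/60.22) + (0.0554+0.5685²/2)·1.0985) / 0.595841 = (-0.232235 + 0.238370) / 0.595841 = 0.010297
d₂ = d₁ − σ√T = 0.010297 − 0.595841 = -0.585544
e^{−rT} = 0.940958
N(d₁) = 0.504108,  N(d₂) = 0.279091
V = S·N(d₁) − K·e^{−rT}·N(d₂) = 24.066107 − 15.814543 = 8.251564 (equal to the quote); since ∂V/∂σ > 0 for all σ, the implied volatility is unique

sigma = 0.5685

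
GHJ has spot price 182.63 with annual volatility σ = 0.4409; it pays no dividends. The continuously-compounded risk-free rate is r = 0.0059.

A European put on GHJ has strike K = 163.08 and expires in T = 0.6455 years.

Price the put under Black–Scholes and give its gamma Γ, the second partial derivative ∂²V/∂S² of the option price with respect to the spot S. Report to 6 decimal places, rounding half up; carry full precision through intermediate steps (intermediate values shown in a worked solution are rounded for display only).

price = 15.468305
Γ = 0.005422

σ√T = 0.4409·√0.6455 = 0.354232
d₁ = (ln(S/K) + (r+σ²/2)T) / (σ√T) = (ln(182.63/163.08) + (0.0059+0.4409²/2)·0.6455) / 0.354232 = (0.113221 + 0.066549) / 0.354232 = 0.507492
d₂ = d₁ − σ√T = 0.507492 − 0.354232 = 0.153260
e^{−rT} = 0.996199
N(−d₁) = 0.305905,  N(−d₂) = 0.439097
Put price V = K·e^{−rT}·N(−d₂) − S·N(−d₁) = 71.335700 − 55.867395 = 15.468305
φ(d₁) = (1/√(2π))·e^{−d₁²/2} = 0.350739
Γ = φ(d₁) / (S·σ·√T) = 0.005422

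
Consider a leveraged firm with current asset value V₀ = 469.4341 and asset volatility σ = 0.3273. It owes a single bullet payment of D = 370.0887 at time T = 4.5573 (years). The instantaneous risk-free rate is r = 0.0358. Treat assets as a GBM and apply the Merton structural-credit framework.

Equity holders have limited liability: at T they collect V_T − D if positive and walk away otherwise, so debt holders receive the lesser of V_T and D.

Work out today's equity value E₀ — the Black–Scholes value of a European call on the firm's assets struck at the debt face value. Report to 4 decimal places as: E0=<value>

With assets at 469.4341 and a single debt payment of 370.0887 at 4.5573 years:
d₁ = [ln(V₀/D) + (r + σ²/2)T] / (σ√T)
   = [ln(469.4341/370.0887) + (0.0358 + 0.5·0.3273²)·4.5573] / (0.3273·√4.5573)
   = [0.237785 + 0.407252] / 0.698715 = 0.923178
d₂ = d₁ − σ√T = 0.923178 − 0.698715 = 0.224463
N(d₁) = 0.822043,  N(d₂) = 0.588801,  e^(−rT) = 0.849463
E₀ = V₀·N(d₁) − D·e^(−rT)·N(d₂)
   = 469.4341·0.822043 − 370.0887·0.849463·0.588801 = 200.789504

E0=200.7895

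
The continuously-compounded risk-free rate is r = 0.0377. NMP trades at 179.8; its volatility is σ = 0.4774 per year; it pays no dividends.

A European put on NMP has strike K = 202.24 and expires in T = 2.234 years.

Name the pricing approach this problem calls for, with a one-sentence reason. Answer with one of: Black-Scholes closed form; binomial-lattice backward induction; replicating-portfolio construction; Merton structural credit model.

Key observation: everything needed for the exact continuous-time valuation of the European put on NMP (strike 202.24) is given, and no feature rules the closed form out.

framework: Black-Scholes closed form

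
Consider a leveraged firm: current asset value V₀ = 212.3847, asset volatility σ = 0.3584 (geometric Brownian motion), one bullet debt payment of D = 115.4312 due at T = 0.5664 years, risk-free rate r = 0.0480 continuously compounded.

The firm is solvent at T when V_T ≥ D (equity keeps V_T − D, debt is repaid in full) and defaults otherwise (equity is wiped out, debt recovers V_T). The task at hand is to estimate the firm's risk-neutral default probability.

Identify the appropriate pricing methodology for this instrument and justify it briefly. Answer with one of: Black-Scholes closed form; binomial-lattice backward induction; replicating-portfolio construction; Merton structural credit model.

framework: Merton structural credit model

Key observation: with the firm-asset dynamics (V₀ = 212.3847) and a single zero-coupon liability of face 115.4312 given, debt value, spread, and default probability all derive from the option view of the balance sheet.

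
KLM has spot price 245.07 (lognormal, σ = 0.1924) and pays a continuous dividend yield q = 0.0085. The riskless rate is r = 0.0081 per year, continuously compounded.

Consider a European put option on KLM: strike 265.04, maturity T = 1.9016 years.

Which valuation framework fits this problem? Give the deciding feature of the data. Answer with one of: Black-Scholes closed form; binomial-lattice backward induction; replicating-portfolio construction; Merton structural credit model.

framework: Black-Scholes closed form

Key observation: with KLM following a GBM at constant σ and r, the European put struck at 265.04 prices in closed form — nothing here needs a stepwise model or a balance sheet.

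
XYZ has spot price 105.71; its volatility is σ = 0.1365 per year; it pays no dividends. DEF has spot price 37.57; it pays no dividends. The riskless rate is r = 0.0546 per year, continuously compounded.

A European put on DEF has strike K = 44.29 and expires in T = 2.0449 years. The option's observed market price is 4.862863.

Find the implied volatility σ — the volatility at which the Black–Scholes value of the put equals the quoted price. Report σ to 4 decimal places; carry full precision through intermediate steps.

At σ = 0.1710 the Black–Scholes value reproduces the quote:
σ√T = 0.171·√2.0449 = 0.244530
d₁ = (ln(S/K) + (r+σ²/2)T) / (σ√T) = (ln(37.57/44.29) + (0.0546+0.171²/2)·2.0449) / 0.244530 = (-0.164553 + 0.141549) / 0.244530 = -0.094075
d₂ = d₁ − σ√T = -0.094075 − 0.244530 = -0.338605
e^{−rT} = 0.894356
N(−d₁) = 0.537475,  N(−d₂) = 0.632546
V = K·e^{−rT}·N(−d₂) − S·N(−d₁) = 25.055800 − 20.192937 = 4.862863 (equal to the quote); since ∂V/∂σ > 0 for all σ, the implied volatility is unique

sigma = 0.1710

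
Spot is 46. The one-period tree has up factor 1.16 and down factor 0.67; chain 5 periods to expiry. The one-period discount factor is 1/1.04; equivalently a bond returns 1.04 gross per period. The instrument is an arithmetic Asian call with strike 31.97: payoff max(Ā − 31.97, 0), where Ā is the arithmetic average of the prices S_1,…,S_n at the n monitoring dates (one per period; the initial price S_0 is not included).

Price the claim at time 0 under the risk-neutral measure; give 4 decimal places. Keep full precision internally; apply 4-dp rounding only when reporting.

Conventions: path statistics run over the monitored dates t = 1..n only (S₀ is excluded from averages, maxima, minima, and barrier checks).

price = 16.8970

With p* = (R−d)/(u−d) = 0.7551, sum probability × payoff across the paths and divide by R^5.
Enumerate all 2^5 = 32 price paths (U = up ×1.16, D = down ×0.67); each path with k up-moves has probability p*^k·(1−p*)^(5−k).
DDDDD: Ā=16.1569, payoff=0.0000, prob=0.000881
UDDDD: Ā=27.9732, payoff=0.0000, prob=0.002716
DUDDD: Ā=23.4652, payoff=0.0000, prob=0.002716
UUDDD: Ā=40.6263, payoff=8.6563, prob=0.008375
DDUDD: Ā=20.4448, payoff=0.0000, prob=0.002716
UDUDD: Ā=35.3970, payoff=3.4270, prob=0.008375
DUUDD: Ā=30.8890, payoff=0.0000, prob=0.008375
UUUDD: Ā=53.4794, payoff=21.5094, prob=0.025822
DDDUD: Ā=18.4212, payoff=0.0000, prob=0.002716
UDDUD: Ā=31.8934, payoff=0.0000, prob=0.008375
DUDUD: Ā=27.3854, payoff=0.0000, prob=0.008375
UUDUD: Ā=47.4135, payoff=15.4435, prob=0.025822
DDUUD: Ā=24.3650, payoff=0.0000, prob=0.008375
UDUUD: Ā=42.1842, payoff=10.2142, prob=0.025822
DUUUD: Ā=37.6762, payoff=5.7062, prob=0.025822
UUUUD: Ā=65.2304, payoff=33.2604, prob=0.079617
DDDDU: Ā=17.0653, payoff=0.0000, prob=0.002716
UDDDU: Ā=29.5459, payoff=0.0000, prob=0.008375
DUDDU: Ā=25.0379, payoff=0.0000, prob=0.008375
UUDDU: Ā=43.3493, payoff=11.3793, prob=0.025822
DDUDU: Ā=22.0176, payoff=0.0000, prob=0.008375
UDUDU: Ā=38.1200, payoff=6.1500, prob=0.025822
DUUDU: Ā=33.6120, payoff=1.6420, prob=0.025822
UUUDU: Ā=58.1939, payoff=26.2239, prob=0.079617
DDDUU: Ā=19.9939, payoff=0.0000, prob=0.008375
UDDUU: Ā=34.6164, payoff=2.6464, prob=0.025822
DUDUU: Ā=30.1084, payoff=0.0000, prob=0.025822
UUDUU: Ā=52.1279, payoff=20.1579, prob=0.079617
DDUUU: Ā=27.0880, payoff=0.0000, prob=0.025822
UDUUU: Ā=46.8987, payoff=14.9287, prob=0.079617
DUUUU: Ā=42.3907, payoff=10.4207, prob=0.079617
UUUUU: Ā=73.3928, payoff=41.4228, prob=0.245487
Price = Σ prob·payoff / R^5 = 20.557754 / 1.216653 = 16.8970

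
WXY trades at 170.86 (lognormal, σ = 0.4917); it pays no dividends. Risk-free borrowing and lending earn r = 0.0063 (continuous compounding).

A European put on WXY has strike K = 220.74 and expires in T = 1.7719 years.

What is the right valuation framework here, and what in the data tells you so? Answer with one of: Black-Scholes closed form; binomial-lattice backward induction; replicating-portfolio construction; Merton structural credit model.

framework: Black-Scholes closed form

Key observation: everything needed for the exact continuous-time valuation of the European put on WXY (strike 220.74) is given, and no feature rules the closed form out.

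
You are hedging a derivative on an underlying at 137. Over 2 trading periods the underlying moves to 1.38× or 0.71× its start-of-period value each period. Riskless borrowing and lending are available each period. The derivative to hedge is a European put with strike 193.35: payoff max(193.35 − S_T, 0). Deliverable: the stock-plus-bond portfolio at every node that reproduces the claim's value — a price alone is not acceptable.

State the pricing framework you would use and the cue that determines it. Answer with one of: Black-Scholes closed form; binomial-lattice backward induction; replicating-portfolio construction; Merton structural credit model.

Key observation: since the answer must list Δ and B at each node of the 1.38/0.71 lattice on 137, the replicating-portfolio method — solving the two-state system at every node — is the one that applies.

framework: replicating-portfolio construction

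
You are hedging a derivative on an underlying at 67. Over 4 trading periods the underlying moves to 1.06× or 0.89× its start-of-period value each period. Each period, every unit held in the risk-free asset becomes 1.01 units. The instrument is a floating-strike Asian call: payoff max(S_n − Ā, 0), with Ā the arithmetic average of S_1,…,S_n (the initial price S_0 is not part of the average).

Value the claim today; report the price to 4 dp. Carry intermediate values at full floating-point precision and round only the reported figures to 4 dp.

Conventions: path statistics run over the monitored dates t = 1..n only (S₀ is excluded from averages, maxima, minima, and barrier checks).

Risk-neutral up-probability p* = (R−d)/(u−d) = (1.01−0.89)/(1.06−0.89) = 0.7059; the claim prices as the p*-weighted sum of path payoffs discounted by R^4.
Enumerate all 2^4 = 16 price paths (U = up ×1.06, D = down ×0.89); each path with k up-moves has probability p*^k·(1−p*)^(4−k).
DDDD: Ā=50.4927, payoff=0.0000, prob=0.007483
UDDD: Ā=60.1374, payoff=0.0000, prob=0.017960
DUDD: Ā=57.2899, payoff=0.0000, prob=0.017960
UUDD: Ā=68.2329, payoff=0.0000, prob=0.043103
DDUD: Ā=54.7556, payoff=0.0000, prob=0.017960
UDUD: Ā=65.2146, payoff=0.0000, prob=0.043103
DUUD: Ā=62.3671, payoff=0.0000, prob=0.043103
UUUD: Ā=74.2799, payoff=0.0000, prob=0.103447
DDDU: Ā=52.5001, payoff=0.0000, prob=0.017960
UDDU: Ā=62.5282, payoff=0.0000, prob=0.043103
DUDU: Ā=59.6807, payoff=0.0000, prob=0.043103
UUDU: Ā=71.0804, payoff=0.0000, prob=0.103447
DDUU: Ā=57.1465, payoff=2.4838, prob=0.043103
UDUU: Ā=68.0621, payoff=2.9582, prob=0.103447
DUUU: Ā=65.2146, payoff=5.8057, prob=0.103447
UUUU: Ā=77.6713, payoff=6.9146, prob=0.248273
Price = Σ prob·payoff / R^4 = 2.730376 / 1.040604 = 2.6238

price = 2.6238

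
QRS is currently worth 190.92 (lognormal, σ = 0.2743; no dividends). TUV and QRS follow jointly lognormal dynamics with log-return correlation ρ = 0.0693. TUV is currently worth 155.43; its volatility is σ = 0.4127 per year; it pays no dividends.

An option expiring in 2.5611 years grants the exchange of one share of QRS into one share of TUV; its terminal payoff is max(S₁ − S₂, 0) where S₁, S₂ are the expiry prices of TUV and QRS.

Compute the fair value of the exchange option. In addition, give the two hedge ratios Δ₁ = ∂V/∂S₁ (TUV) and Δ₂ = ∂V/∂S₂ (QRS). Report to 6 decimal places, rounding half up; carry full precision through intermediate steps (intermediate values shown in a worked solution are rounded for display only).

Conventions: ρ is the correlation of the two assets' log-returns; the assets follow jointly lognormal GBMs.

σ_eff = √(σ₁² + σ₂² − 2ρσ₁σ₂) = √(0.4127² + 0.2743² − 2·0.0693·0.4127·0.2743) = 0.479449
d₁ = (ln(S₁/S₂) + (q₂ − q₁ + σ_eff²/2)T) / (σ_eff√T) = (ln(155.43/190.92) + (0.0 − 0.0 + 0.114936)·2.5611) / 0.767284 = 0.115607
d₂ = d₁ − σ_eff√T = 0.115607 − 0.767284 = -0.651677
N(d₁) = 0.546018,  N(d₂) = 0.257305
V = S₁·e^{−q₁T}·N(d₁) − S₂·e^{−q₂T}·N(d₂) = 84.867566 − 49.124625 = 35.742941
Key observation: the rate r is irrelevant here: denominating values in QRS turns the exchange into a ratio option on S₁/S₂, and discounting at r drops out.
Δ₁ = e^{−q₁T}·N(d₁) = 0.546018;  Δ₂ = −e^{−q₂T}·N(d₂) = -0.257305

exchange price = 35.742941
Δ1 = 0.546018
Δ2 = -0.257305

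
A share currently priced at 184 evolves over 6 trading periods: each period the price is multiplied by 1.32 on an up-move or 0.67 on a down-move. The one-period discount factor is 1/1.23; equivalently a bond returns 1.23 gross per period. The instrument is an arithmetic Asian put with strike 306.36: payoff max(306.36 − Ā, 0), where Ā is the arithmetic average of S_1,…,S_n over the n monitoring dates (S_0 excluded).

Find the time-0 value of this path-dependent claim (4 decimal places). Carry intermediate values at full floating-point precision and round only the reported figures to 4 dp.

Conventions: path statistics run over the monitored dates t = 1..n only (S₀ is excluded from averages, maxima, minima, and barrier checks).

With p* = (R−d)/(u−d) = 0.8615, sum probability × payoff across the paths and divide by R^6.
Enumerate all 2^6 = 64 price paths (U = up ×1.32, D = down ×0.67); each path with k up-moves has probability p*^k·(1−p*)^(6−k).
DDDDDD: Ā=56.6304, payoff=249.7296, prob=0.000007
UDDDDD: Ā=111.5704, payoff=194.7896, prob=0.000044
DUDDDD: Ā=91.6371, payoff=214.7229, prob=0.000044
UUDDDD: Ā=180.5388, payoff=125.8212, prob=0.000273
DDUDDD: Ā=78.2818, payoff=228.0782, prob=0.000044
UDUDDD: Ā=154.2268, payoff=152.1332, prob=0.000273
DUUDDD: Ā=134.2934, payoff=172.0666, prob=0.000273
UUUDDD: Ā=264.5781, payoff=41.7819, prob=0.001698
DDDUDD: Ā=69.3337, payoff=237.0263, prob=0.000044
UDDUDD: Ā=136.5977, payoff=169.7623, prob=0.000273
DUDUDD: Ā=116.6644, payoff=189.6956, prob=0.000273
UUDUDD: Ā=229.8463, payoff=76.5137, prob=0.001698
DDUUDD: Ā=103.3091, payoff=203.0509, prob=0.000273
UDUUDD: Ā=203.5343, payoff=102.8257, prob=0.001698
DUUUDD: Ā=183.6009, payoff=122.7591, prob=0.001698
UUUUDD: Ā=361.7213, payoff=0.0000, prob=0.010562
DDDDUD: Ā=63.3385, payoff=243.0215, prob=0.000044
UDDDUD: Ā=124.7863, payoff=181.5737, prob=0.000273
DUDDUD: Ā=104.8529, payoff=201.5071, prob=0.000273
UUDDUD: Ā=206.5759, payoff=99.7841, prob=0.001698
DDUDUD: Ā=91.4976, payoff=214.8624, prob=0.000273
UDUDUD: Ā=180.2639, payoff=126.0961, prob=0.001698
DUUDUD: Ā=160.3306, payoff=146.0294, prob=0.001698
UUUDUD: Ā=315.8752, payoff=0.0000, prob=0.010562
DDDUUD: Ā=82.5495, payoff=223.8105, prob=0.000273
UDDUUD: Ā=162.6349, payoff=143.7251, prob=0.001698
DUDUUD: Ā=142.7016, payoff=163.6584, prob=0.001698
UUDUUD: Ā=281.1434, payoff=25.2166, prob=0.010562
DDUUUD: Ā=129.3462, payoff=177.0138, prob=0.001698
UDUUUD: Ā=254.8314, payoff=51.5286, prob=0.010562
DUUUUD: Ā=234.8981, payoff=71.4619, prob=0.010562
UUUUUD: Ā=462.7843, payoff=0.0000, prob=0.065721
DDDDDU: Ā=59.3217, payoff=247.0383, prob=0.000044
UDDDDU: Ā=116.8726, payoff=189.4874, prob=0.000273
DUDDDU: Ā=96.9393, payoff=209.4207, prob=0.000273
UUDDDU: Ā=190.9848, payoff=115.3752, prob=0.001698
DDUDDU: Ā=83.5839, payoff=222.7761, prob=0.000273
UDUDDU: Ā=164.6728, payoff=141.6872, prob=0.001698
DUUDDU: Ā=144.7395, payoff=161.6205, prob=0.001698
UUUDDU: Ā=285.1584, payoff=21.2016, prob=0.010562
DDDUDU: Ā=74.6359, payoff=231.7241, prob=0.000273
UDDUDU: Ā=147.0438, payoff=159.3162, prob=0.001698
DUDUDU: Ā=127.1105, payoff=179.2495, prob=0.001698
UUDUDU: Ā=250.4266, payoff=55.9334, prob=0.010562
DDUUDU: Ā=113.7551, payoff=192.6049, prob=0.001698
UDUUDU: Ā=224.1146, payoff=82.2454, prob=0.010562
DUUUDU: Ā=204.1812, payoff=102.1788, prob=0.010562
UUUUDU: Ā=402.2675, payoff=0.0000, prob=0.065721
DDDDUU: Ā=68.6407, payoff=237.7193, prob=0.000273
UDDDUU: Ā=135.2323, payoff=171.1277, prob=0.001698
DUDDUU: Ā=115.2990, payoff=191.0610, prob=0.001698
UUDDUU: Ā=227.1562, payoff=79.2038, prob=0.010562
DDUDUU: Ā=101.9437, payoff=204.4163, prob=0.001698
UDUDUU: Ā=200.8442, payoff=105.5158, prob=0.010562
DUUDUU: Ā=180.9109, payoff=125.4491, prob=0.010562
UUUDUU: Ā=356.4215, payoff=0.0000, prob=0.065721
DDDUUU: Ā=92.9956, payoff=213.3644, prob=0.001698
UDDUUU: Ā=183.2152, payoff=123.1448, prob=0.010562
DUDUUU: Ā=163.2819, payoff=143.0781, prob=0.010562
UUDUUU: Ā=321.6896, payoff=0.0000, prob=0.065721
DDUUUU: Ā=149.9265, payoff=156.4335, prob=0.010562
UDUUUU: Ā=295.3776, payoff=10.9824, prob=0.065721
DUUUUU: Ā=275.4443, payoff=30.9157, prob=0.065721
UUUUUU: Ā=542.6664, payoff=0.0000, prob=0.408929
Price = Σ prob·payoff / R^6 = 20.655321 / 3.462826 = 5.9649

price = 5.9649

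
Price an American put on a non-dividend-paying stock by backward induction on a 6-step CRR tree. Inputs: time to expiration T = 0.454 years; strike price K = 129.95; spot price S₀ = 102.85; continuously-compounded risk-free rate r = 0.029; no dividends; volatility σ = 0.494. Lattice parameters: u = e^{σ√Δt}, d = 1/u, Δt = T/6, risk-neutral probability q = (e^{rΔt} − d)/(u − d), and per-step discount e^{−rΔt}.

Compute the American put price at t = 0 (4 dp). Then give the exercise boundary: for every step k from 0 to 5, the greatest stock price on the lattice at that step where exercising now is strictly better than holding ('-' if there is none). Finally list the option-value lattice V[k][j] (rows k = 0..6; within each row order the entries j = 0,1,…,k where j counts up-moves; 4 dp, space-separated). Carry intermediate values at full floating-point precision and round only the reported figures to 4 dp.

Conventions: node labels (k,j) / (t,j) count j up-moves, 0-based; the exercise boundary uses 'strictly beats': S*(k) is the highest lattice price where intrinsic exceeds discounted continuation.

Δt=0.07567, u=1.14555, d=0.87294, q=0.47414, disc=e^(-rΔt)=0.99781
k=6 terminal: V=max(K-S,0) → 84.4393 70.2267 51.5756 27.1000 0.0000 0.0000 0.0000
k=5: j=0 S=52.1349 intr=77.8151 cont=77.5303 V=77.8151[EX]; j=1 S=68.4162 intr=61.5338 cont=61.2490 V=61.5338[EX]; j=2 S=89.7820 intr=40.1680 cont=39.8832 V=40.1680[EX]; j=3 S=117.8201 intr=12.1299 cont=14.2196 V=14.2196[hold]; j=4 S=154.6143 intr=0.0000 cont=0.0000 V=0.0000[hold]; j=5 S=202.8991 intr=0.0000 cont=0.0000 V=0.0000[hold]  S*(5)=89.7820
k=4: j=0 S=59.7233 intr=70.2267 cont=69.9419 V=70.2267[EX]; j=1 S=78.3744 intr=51.5756 cont=51.2908 V=51.5756[EX]; j=2 S=102.8500 intr=27.1000 cont=27.8038 V=27.8038[hold]; j=3 S=134.9692 intr=0.0000 cont=7.4612 V=7.4612[hold]; j=4 S=177.1189 intr=0.0000 cont=0.0000 V=0.0000[hold]  S*(4)=78.3744
k=3: j=0 S=68.4162 intr=61.5338 cont=61.2490 V=61.5338[EX]; j=1 S=89.7820 intr=40.1680 cont=40.2162 V=40.2162[hold]; j=2 S=117.8201 intr=12.1299 cont=18.1188 V=18.1188[hold]; j=3 S=154.6143 intr=0.0000 cont=3.9149 V=3.9149[hold]  S*(3)=68.4162
k=2: j=0 S=78.3744 intr=51.5756 cont=51.3136 V=51.5756[EX]; j=1 S=102.8500 intr=27.1000 cont=29.6738 V=29.6738[hold]; j=2 S=134.9692 intr=0.0000 cont=11.3592 V=11.3592[hold]  S*(2)=78.3744
k=1: j=0 S=89.7820 intr=40.1680 cont=41.1008 V=41.1008[hold]; j=1 S=117.8201 intr=12.1299 cont=20.9441 V=20.9441[hold]  S*(1)=-
k=0: j=0 S=102.8500 intr=27.1000 cont=31.4746 V=31.4746[hold]  S*(0)=-

price = 31.4746
boundary = - - 78.3744 68.4162 78.3744 89.7820
tree:
31.4746
41.1008 20.9441
51.5756 29.6738 11.3592
61.5338 40.2162 18.1188 3.9149
70.2267 51.5756 27.8038 7.4612 0.0000
77.8151 61.5338 40.1680 14.2196 0.0000 0.0000
84.4393 70.2267 51.5756 27.1000 0.0000 0.0000 0.0000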